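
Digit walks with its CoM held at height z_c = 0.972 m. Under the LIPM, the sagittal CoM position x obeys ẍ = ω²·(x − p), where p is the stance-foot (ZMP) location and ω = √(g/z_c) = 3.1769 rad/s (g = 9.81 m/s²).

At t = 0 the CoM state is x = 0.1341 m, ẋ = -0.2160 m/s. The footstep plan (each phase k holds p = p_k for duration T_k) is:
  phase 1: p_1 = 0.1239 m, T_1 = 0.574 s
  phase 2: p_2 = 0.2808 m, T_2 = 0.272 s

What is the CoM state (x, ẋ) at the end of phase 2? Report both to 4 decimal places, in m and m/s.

phase 1: p=0.1239, T=0.574, ωT=1.823541, cosh=3.177601, sinh=3.016148; start (x,ẋ)=(0.134100, -0.216000) → end (x,ẋ)=(-0.048759, -0.588625)
phase 2: p=0.2808, T=0.272, ωT=0.864117, cosh=1.397166, sinh=0.975743; start (x,ẋ)=(-0.048759, -0.588625) → end (x,ẋ)=(-0.360437, -1.843987)

x = -0.3604, ẋ = -1.8440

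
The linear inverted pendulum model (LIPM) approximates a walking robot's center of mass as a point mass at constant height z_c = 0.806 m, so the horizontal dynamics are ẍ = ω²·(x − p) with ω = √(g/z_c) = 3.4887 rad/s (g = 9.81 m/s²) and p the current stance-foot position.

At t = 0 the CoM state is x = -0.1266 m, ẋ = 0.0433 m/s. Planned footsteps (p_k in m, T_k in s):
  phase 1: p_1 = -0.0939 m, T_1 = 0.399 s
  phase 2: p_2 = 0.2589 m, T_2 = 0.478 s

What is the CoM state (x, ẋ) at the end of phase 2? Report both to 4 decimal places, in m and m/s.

x = -0.9265, ẋ = -3.8960

phase 1: p=-0.0939, T=0.399, ωT=1.391991, cosh=2.135716, sinh=1.887136; start (x,ẋ)=(-0.126600, 0.043300) → end (x,ẋ)=(-0.140316, -0.122809)
phase 2: p=0.2589, T=0.478, ωT=1.667599, cosh=2.744063, sinh=2.555363; start (x,ẋ)=(-0.140316, -0.122809) → end (x,ẋ)=(-0.926527, -3.895962)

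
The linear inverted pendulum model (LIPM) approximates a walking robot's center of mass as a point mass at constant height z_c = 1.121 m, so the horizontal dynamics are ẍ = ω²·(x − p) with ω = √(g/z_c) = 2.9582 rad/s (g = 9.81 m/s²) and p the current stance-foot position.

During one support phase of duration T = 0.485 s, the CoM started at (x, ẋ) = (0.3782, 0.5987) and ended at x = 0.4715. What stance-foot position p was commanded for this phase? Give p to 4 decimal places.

p = 0.6306

ωT = 2.9582·0.485 = 1.434727; cosh(ωT) = 2.218340, sinh(ωT) = 1.980159
x(T) = p + (x₀−p)·cosh(ωT) + (ẋ₀/ω)·sinh(ωT) ⇒ p·(1 − cosh) = x(T) − x₀·cosh − (ẋ₀/ω)·sinh
numerator   = 0.4715 − (0.3782)·2.218340 − (0.5987/2.9582)·1.980159 = -0.768234
denominator = 1 − 2.218340 = -1.218340
p = -0.768234 / -1.218340 = 0.6306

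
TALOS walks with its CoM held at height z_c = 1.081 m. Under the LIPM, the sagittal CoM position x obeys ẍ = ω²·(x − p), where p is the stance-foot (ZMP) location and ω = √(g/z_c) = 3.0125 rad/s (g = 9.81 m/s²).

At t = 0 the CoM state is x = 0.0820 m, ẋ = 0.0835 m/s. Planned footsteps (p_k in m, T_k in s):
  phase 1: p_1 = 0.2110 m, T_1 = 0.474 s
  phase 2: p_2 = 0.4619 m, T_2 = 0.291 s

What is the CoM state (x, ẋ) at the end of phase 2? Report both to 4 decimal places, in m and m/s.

phase 1: p=0.2110, T=0.474, ωT=1.427925, cosh=2.204922, sinh=1.965116; start (x,ẋ)=(0.082000, 0.083500) → end (x,ẋ)=(-0.018966, -0.579558)
phase 2: p=0.4619, T=0.291, ωT=0.876637, cosh=1.409493, sinh=0.993313; start (x,ẋ)=(-0.018966, -0.579558) → end (x,ẋ)=(-0.406975, -2.255805)

x = -0.4070, ẋ = -2.2558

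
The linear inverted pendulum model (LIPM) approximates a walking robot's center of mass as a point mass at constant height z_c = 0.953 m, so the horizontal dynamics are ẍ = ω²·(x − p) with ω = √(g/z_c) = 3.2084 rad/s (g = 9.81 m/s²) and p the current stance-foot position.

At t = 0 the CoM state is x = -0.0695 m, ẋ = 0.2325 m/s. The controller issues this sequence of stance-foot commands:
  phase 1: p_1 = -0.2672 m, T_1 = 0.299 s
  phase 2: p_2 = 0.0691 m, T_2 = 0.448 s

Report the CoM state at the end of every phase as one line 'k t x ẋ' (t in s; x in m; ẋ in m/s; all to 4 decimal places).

phase 1: p=-0.2672, T=0.299, ωT=0.959312, cosh=1.496528, sinh=1.113371; start (x,ẋ)=(-0.069500, 0.232500) → end (x,ẋ)=(0.109345, 1.054155)
phase 2: p=0.0691, T=0.448, ωT=1.437363, cosh=2.223567, sinh=1.986014; start (x,ẋ)=(0.109345, 1.054155) → end (x,ẋ)=(0.811114, 2.600424)

1 0.2990 0.1093 1.0542
2 0.7470 0.8111 2.6004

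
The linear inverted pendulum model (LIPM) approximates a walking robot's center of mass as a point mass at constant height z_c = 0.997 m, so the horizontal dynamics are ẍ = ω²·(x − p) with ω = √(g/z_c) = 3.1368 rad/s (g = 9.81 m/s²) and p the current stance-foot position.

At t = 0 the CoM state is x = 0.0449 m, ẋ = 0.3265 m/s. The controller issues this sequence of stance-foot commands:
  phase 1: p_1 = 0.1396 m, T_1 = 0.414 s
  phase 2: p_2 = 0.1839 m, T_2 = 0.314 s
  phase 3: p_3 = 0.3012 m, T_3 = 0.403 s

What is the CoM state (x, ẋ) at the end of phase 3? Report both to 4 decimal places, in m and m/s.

x = 0.0249, ẋ = -0.7302

phase 1: p=0.1396, T=0.414, ωT=1.298635, cosh=1.968598, sinh=1.695694; start (x,ẋ)=(0.044900, 0.326500) → end (x,ẋ)=(0.129673, 0.139033)
phase 2: p=0.1839, T=0.314, ωT=0.984955, cosh=1.525574, sinh=1.152118; start (x,ẋ)=(0.129673, 0.139033) → end (x,ẋ)=(0.152239, 0.016132)
phase 3: p=0.3012, T=0.403, ωT=1.264130, cosh=1.911249, sinh=1.628764; start (x,ẋ)=(0.152239, 0.016132) → end (x,ẋ)=(0.024875, -0.730226)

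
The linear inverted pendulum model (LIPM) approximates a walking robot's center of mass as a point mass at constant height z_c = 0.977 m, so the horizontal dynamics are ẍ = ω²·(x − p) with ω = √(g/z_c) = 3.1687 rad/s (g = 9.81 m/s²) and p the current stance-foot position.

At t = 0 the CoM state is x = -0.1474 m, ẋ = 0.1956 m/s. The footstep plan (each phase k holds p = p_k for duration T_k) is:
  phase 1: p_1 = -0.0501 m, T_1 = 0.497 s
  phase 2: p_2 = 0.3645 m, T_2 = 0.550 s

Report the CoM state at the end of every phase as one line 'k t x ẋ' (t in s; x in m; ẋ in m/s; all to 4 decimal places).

1 0.4970 -0.1525 -0.2200
2 1.0470 -1.3498 -5.1839

phase 1: p=-0.0501, T=0.497, ωT=1.574844, cosh=2.518514, sinh=2.311474; start (x,ẋ)=(-0.147400, 0.195600) → end (x,ẋ)=(-0.152467, -0.220040)
phase 2: p=0.3645, T=0.550, ωT=1.742785, cosh=2.944132, sinh=2.769100; start (x,ẋ)=(-0.152467, -0.220040) → end (x,ẋ)=(-1.349810, -5.183925)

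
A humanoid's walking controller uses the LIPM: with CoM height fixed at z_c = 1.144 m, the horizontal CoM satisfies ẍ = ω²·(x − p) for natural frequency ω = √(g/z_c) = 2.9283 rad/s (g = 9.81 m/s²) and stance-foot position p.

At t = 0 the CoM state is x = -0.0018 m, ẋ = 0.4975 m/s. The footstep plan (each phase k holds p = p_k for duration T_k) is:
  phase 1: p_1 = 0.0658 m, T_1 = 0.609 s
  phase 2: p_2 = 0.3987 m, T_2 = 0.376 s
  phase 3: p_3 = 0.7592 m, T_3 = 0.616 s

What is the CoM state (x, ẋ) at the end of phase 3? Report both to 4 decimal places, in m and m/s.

phase 1: p=0.0658, T=0.609, ωT=1.783335, cosh=3.058870, sinh=2.890793; start (x,ẋ)=(-0.001800, 0.497500) → end (x,ẋ)=(0.350148, 0.949546)
phase 2: p=0.3987, T=0.376, ωT=1.101041, cosh=1.669910, sinh=1.337385; start (x,ẋ)=(0.350148, 0.949546) → end (x,ẋ)=(0.751291, 1.395515)
phase 3: p=0.7592, T=0.616, ωT=1.803833, cosh=3.118773, sinh=2.954106; start (x,ẋ)=(0.751291, 1.395515) → end (x,ẋ)=(2.142346, 4.283875)

x = 2.1423, ẋ = 4.2839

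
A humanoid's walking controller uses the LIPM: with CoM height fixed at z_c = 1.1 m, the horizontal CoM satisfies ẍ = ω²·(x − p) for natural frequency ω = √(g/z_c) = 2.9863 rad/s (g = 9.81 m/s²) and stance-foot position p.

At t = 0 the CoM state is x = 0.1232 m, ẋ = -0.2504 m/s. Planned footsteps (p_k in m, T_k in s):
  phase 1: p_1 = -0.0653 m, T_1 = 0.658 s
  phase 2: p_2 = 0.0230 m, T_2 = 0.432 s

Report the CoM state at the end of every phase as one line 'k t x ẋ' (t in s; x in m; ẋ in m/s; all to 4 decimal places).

1 0.6580 0.3271 1.0579
2 1.0900 1.2120 3.5920

phase 1: p=-0.0653, T=0.658, ωT=1.964985, cosh=3.637483, sinh=3.497325; start (x,ẋ)=(0.123200, -0.250400) → end (x,ẋ)=(0.327116, 1.057880)
phase 2: p=0.0230, T=0.432, ωT=1.290082, cosh=1.954166, sinh=1.678917; start (x,ẋ)=(0.327116, 1.057880) → end (x,ẋ)=(1.212041, 3.592036)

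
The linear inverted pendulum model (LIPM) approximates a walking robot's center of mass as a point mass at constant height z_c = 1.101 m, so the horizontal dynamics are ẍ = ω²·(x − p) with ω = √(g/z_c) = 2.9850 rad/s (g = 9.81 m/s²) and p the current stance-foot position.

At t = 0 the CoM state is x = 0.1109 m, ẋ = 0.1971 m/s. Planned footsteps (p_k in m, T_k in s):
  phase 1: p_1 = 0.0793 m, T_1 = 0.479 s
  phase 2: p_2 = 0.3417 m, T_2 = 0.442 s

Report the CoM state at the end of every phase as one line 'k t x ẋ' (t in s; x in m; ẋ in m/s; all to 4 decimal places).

phase 1: p=0.0793, T=0.479, ωT=1.429815, cosh=2.208640, sinh=1.969287; start (x,ẋ)=(0.110900, 0.197100) → end (x,ẋ)=(0.279125, 0.621078)
phase 2: p=0.3417, T=0.442, ωT=1.319370, cosh=2.004184, sinh=1.736880; start (x,ẋ)=(0.279125, 0.621078) → end (x,ẋ)=(0.577675, 0.920330)

1 0.4790 0.2791 0.6211
2 0.9210 0.5777 0.9203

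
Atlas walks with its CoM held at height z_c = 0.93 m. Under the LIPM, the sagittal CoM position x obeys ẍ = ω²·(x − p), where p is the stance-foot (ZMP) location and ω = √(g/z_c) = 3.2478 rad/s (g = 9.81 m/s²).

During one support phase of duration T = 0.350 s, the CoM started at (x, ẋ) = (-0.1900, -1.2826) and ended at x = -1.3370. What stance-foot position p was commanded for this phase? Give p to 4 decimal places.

ωT = 3.2478·0.350 = 1.136730; cosh(ωT) = 1.718714, sinh(ωT) = 1.397847
x(T) = p + (x₀−p)·cosh(ωT) + (ẋ₀/ω)·sinh(ωT) ⇒ p·(1 − cosh) = x(T) − x₀·cosh − (ẋ₀/ω)·sinh
numerator   = -1.3370 − (-0.1900)·1.718714 − (-1.2826/3.2478)·1.397847 = -0.458416
denominator = 1 − 1.718714 = -0.718714
p = -0.458416 / -0.718714 = 0.6378

p = 0.6378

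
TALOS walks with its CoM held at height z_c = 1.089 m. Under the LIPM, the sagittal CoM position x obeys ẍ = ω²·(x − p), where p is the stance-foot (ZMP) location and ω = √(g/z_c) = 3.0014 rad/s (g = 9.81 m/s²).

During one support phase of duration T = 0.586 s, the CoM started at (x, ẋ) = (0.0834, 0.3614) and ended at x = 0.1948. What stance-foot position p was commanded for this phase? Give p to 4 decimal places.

ωT = 3.0014·0.586 = 1.758820; cosh(ωT) = 2.988917, sinh(ωT) = 2.816669
x(T) = p + (x₀−p)·cosh(ωT) + (ẋ₀/ω)·sinh(ωT) ⇒ p·(1 − cosh) = x(T) − x₀·cosh − (ẋ₀/ω)·sinh
numerator   = 0.1948 − (0.0834)·2.988917 − (0.3614/3.0014)·2.816669 = -0.393632
denominator = 1 − 2.988917 = -1.988917
p = -0.393632 / -1.988917 = 0.1979

p = 0.1979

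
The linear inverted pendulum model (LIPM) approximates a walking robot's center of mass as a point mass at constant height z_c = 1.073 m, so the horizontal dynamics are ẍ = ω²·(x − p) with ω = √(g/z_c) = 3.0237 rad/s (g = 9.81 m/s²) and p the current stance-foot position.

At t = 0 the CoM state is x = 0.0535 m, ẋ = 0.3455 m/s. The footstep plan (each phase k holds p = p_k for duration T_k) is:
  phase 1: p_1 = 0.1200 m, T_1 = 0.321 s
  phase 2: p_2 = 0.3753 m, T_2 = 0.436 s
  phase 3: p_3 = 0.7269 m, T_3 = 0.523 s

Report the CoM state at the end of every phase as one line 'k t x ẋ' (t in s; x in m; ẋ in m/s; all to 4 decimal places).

phase 1: p=0.1200, T=0.321, ωT=0.970608, cosh=1.509200, sinh=1.130348; start (x,ẋ)=(0.053500, 0.345500) → end (x,ẋ)=(0.148796, 0.294143)
phase 2: p=0.3753, T=0.436, ωT=1.318333, cosh=2.002384, sinh=1.734803; start (x,ẋ)=(0.148796, 0.294143) → end (x,ẋ)=(0.090513, -0.599144)
phase 3: p=0.7269, T=0.523, ωT=1.581395, cosh=2.533711, sinh=2.328023; start (x,ẋ)=(0.090513, -0.599144) → end (x,ẋ)=(-1.346818, -5.997744)

1 0.3210 0.1488 0.2941
2 0.7570 0.0905 -0.5991
3 1.2800 -1.3468 -5.9977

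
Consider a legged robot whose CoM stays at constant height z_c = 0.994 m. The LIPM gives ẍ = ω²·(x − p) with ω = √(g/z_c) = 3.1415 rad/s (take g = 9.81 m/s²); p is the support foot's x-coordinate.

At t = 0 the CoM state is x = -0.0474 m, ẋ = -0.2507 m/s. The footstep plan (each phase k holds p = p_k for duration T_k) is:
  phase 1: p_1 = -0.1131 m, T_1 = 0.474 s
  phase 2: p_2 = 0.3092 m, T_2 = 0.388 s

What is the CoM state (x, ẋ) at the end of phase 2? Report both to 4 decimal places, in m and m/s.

x = -0.5685, ẋ = -2.3958

phase 1: p=-0.1131, T=0.474, ωT=1.489071, cosh=2.329279, sinh=2.103697; start (x,ẋ)=(-0.047400, -0.250700) → end (x,ẋ)=(-0.127947, -0.149754)
phase 2: p=0.3092, T=0.388, ωT=1.218902, cosh=1.839513, sinh=1.543958; start (x,ẋ)=(-0.127947, -0.149754) → end (x,ẋ)=(-0.568537, -2.395788)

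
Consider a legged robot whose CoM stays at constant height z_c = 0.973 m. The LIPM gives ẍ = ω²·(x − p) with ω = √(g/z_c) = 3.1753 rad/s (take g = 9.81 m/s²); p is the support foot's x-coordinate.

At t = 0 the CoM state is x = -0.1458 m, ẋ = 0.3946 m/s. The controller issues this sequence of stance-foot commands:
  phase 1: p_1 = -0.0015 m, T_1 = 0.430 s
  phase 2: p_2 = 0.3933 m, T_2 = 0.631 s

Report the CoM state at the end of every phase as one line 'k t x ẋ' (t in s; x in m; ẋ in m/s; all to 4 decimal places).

phase 1: p=-0.0015, T=0.430, ωT=1.365379, cosh=2.086246, sinh=1.830962; start (x,ẋ)=(-0.145800, 0.394600) → end (x,ẋ)=(-0.075008, -0.015706)
phase 2: p=0.3933, T=0.631, ωT=2.003614, cosh=3.775329, sinh=3.640482; start (x,ẋ)=(-0.075008, -0.015706) → end (x,ẋ)=(-1.392726, -5.472766)

1 0.4300 -0.0750 -0.0157
2 1.0610 -1.3927 -5.4728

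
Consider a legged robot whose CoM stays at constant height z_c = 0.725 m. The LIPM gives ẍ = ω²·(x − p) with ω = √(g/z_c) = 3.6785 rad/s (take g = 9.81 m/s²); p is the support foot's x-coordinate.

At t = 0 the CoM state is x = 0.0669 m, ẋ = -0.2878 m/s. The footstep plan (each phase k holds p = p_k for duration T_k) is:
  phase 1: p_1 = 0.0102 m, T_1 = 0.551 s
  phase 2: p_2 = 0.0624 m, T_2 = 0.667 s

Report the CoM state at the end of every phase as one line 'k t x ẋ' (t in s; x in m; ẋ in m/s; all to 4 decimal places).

phase 1: p=0.0102, T=0.551, ωT=2.026854, cosh=3.860958, sinh=3.729208; start (x,ẋ)=(0.066900, -0.287800) → end (x,ẋ)=(-0.062651, -0.333379)
phase 2: p=0.0624, T=0.667, ωT=2.453560, cosh=5.857828, sinh=5.771841; start (x,ẋ)=(-0.062651, -0.333379) → end (x,ẋ)=(-1.193224, -4.607926)

1 0.5510 -0.0627 -0.3334
2 1.2180 -1.1932 -4.6079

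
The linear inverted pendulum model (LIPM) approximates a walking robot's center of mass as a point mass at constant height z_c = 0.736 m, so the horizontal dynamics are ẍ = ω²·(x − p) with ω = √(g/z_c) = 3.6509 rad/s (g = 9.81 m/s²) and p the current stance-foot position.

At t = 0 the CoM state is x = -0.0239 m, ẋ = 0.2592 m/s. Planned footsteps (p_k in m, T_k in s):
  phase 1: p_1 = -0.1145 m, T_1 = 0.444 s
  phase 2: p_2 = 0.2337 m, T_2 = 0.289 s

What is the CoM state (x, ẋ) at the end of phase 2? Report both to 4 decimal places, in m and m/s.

x = 0.8476, ẋ = 2.6788

phase 1: p=-0.1145, T=0.444, ωT=1.621000, cosh=2.627922, sinh=2.430221; start (x,ẋ)=(-0.023900, 0.259200) → end (x,ẋ)=(0.296126, 1.485006)
phase 2: p=0.2337, T=0.289, ωT=1.055110, cosh=1.610223, sinh=1.262069; start (x,ẋ)=(0.296126, 1.485006) → end (x,ẋ)=(0.847567, 2.678830)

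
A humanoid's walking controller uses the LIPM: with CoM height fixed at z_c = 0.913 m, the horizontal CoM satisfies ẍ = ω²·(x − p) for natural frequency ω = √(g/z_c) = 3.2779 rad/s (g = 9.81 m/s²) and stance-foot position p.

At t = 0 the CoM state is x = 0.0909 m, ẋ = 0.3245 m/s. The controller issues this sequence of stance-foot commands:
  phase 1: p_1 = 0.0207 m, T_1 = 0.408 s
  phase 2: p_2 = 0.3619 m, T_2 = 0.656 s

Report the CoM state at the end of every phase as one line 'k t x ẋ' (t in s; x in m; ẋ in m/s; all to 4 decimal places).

1 0.4080 0.3392 1.0687
2 1.0640 1.6438 4.3350

phase 1: p=0.0207, T=0.408, ωT=1.337383, cosh=2.035797, sinh=1.773266; start (x,ẋ)=(0.090900, 0.324500) → end (x,ẋ)=(0.339160, 1.068660)
phase 2: p=0.3619, T=0.656, ωT=2.150302, cosh=4.351952, sinh=4.235503; start (x,ẋ)=(0.339160, 1.068660) → end (x,ẋ)=(1.643793, 4.335040)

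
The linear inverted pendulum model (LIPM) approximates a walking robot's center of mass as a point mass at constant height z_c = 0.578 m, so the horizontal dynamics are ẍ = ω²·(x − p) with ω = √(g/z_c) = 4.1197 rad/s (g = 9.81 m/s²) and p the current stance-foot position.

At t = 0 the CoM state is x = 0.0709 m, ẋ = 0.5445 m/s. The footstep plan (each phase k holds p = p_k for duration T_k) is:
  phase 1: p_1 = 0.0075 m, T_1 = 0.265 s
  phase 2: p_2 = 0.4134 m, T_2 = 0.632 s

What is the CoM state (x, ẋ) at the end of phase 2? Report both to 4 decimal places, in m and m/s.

phase 1: p=0.0075, T=0.265, ωT=1.091721, cosh=1.657517, sinh=1.321879; start (x,ẋ)=(0.070900, 0.544500) → end (x,ẋ)=(0.287299, 1.247778)
phase 2: p=0.4134, T=0.632, ωT=2.603650, cosh=6.793489, sinh=6.719486; start (x,ẋ)=(0.287299, 1.247778) → end (x,ẋ)=(1.591938, 4.986007)

x = 1.5919, ẋ = 4.9860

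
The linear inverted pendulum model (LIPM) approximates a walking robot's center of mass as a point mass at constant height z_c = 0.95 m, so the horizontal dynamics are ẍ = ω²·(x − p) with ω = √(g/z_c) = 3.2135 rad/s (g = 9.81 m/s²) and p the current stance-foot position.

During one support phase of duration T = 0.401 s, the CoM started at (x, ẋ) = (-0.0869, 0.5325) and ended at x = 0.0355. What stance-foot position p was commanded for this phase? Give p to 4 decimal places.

p = 0.0763

ωT = 3.2135·0.401 = 1.288614; cosh(ωT) = 1.951703, sinh(ωT) = 1.676050
x(T) = p + (x₀−p)·cosh(ωT) + (ẋ₀/ω)·sinh(ωT) ⇒ p·(1 − cosh) = x(T) − x₀·cosh − (ẋ₀/ω)·sinh
numerator   = 0.0355 − (-0.0869)·1.951703 − (0.5325/3.2135)·1.676050 = -0.072631
denominator = 1 − 1.951703 = -0.951703
p = -0.072631 / -0.951703 = 0.0763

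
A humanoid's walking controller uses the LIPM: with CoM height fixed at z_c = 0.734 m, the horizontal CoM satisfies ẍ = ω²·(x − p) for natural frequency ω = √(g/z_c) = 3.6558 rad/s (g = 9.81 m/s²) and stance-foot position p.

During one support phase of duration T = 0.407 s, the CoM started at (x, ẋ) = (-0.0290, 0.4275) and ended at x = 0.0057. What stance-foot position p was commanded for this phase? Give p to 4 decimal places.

ωT = 3.6558·0.407 = 1.487911; cosh(ωT) = 2.326839, sinh(ωT) = 2.100995
x(T) = p + (x₀−p)·cosh(ωT) + (ẋ₀/ω)·sinh(ωT) ⇒ p·(1 − cosh) = x(T) − x₀·cosh − (ẋ₀/ω)·sinh
numerator   = 0.0057 − (-0.0290)·2.326839 − (0.4275/3.6558)·2.100995 = -0.172507
denominator = 1 − 2.326839 = -1.326839
p = -0.172507 / -1.326839 = 0.1300

p = 0.1300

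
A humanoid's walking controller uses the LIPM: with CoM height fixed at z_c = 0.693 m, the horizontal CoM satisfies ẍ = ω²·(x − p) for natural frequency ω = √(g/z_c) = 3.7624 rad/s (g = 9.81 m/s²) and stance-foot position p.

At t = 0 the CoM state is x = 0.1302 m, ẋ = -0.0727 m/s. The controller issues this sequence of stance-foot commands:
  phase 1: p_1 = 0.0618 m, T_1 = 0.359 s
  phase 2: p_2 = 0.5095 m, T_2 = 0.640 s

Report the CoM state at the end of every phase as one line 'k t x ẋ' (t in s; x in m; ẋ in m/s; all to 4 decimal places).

phase 1: p=0.0618, T=0.359, ωT=1.350702, cosh=2.059596, sinh=1.800537; start (x,ẋ)=(0.130200, -0.072700) → end (x,ẋ)=(0.167885, 0.313632)
phase 2: p=0.5095, T=0.640, ωT=2.407936, cosh=5.600503, sinh=5.510502; start (x,ẋ)=(0.167885, 0.313632) → end (x,ẋ)=(-0.944362, -5.326107)

1 0.3590 0.1679 0.3136
2 0.9990 -0.9444 -5.3261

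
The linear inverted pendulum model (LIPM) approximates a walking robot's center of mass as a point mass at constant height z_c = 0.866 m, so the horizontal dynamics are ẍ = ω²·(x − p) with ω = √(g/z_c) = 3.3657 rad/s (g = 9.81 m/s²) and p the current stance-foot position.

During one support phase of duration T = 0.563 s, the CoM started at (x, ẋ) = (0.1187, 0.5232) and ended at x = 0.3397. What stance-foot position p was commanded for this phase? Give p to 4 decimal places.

p = 0.2371

ωT = 3.3657·0.563 = 1.894889; cosh(ωT) = 3.401073, sinh(ωT) = 3.250738
x(T) = p + (x₀−p)·cosh(ωT) + (ẋ₀/ω)·sinh(ωT) ⇒ p·(1 − cosh) = x(T) − x₀·cosh − (ẋ₀/ω)·sinh
numerator   = 0.3397 − (0.1187)·3.401073 − (0.5232/3.3657)·3.250738 = -0.569336
denominator = 1 − 3.401073 = -2.401073
p = -0.569336 / -2.401073 = 0.2371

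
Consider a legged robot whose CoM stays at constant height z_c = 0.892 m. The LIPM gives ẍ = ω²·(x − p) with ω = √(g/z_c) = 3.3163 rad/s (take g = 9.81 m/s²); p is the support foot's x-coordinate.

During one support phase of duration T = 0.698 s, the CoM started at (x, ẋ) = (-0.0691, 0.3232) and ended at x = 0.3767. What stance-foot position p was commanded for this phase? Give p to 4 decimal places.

ωT = 3.3163·0.698 = 2.314777; cosh(ωT) = 5.110729, sinh(ωT) = 5.011941
x(T) = p + (x₀−p)·cosh(ωT) + (ẋ₀/ω)·sinh(ωT) ⇒ p·(1 − cosh) = x(T) − x₀·cosh − (ẋ₀/ω)·sinh
numerator   = 0.3767 − (-0.0691)·5.110729 − (0.3232/3.3163)·5.011941 = 0.241398
denominator = 1 − 5.110729 = -4.110729
p = 0.241398 / -4.110729 = -0.0587

p = -0.0587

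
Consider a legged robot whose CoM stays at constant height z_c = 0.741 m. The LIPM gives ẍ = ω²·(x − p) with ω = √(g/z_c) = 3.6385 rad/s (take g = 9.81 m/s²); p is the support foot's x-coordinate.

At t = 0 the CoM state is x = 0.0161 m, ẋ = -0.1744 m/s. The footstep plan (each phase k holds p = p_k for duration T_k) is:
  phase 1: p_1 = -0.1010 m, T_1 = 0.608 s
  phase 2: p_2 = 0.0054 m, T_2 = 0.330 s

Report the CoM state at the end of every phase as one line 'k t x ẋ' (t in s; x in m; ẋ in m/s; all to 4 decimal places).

1 0.6080 0.2240 1.1167
2 0.9380 0.8651 3.2248

phase 1: p=-0.1010, T=0.608, ωT=2.212208, cosh=4.622662, sinh=4.513204; start (x,ẋ)=(0.016100, -0.174400) → end (x,ẋ)=(0.223988, 1.116741)
phase 2: p=0.0054, T=0.330, ωT=1.200705, cosh=1.811720, sinh=1.510738; start (x,ẋ)=(0.223988, 1.116741) → end (x,ẋ)=(0.865101, 3.224759)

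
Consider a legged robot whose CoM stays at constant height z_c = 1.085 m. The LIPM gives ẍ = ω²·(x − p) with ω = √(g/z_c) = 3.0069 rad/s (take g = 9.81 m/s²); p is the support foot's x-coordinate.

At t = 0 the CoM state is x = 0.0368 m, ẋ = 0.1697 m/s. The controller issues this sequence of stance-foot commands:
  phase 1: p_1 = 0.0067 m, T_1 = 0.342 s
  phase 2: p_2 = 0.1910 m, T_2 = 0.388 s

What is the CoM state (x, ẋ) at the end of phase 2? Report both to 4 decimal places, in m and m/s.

x = 0.2535, ẋ = 0.3693

phase 1: p=0.0067, T=0.342, ωT=1.028360, cosh=1.577034, sinh=1.219441; start (x,ẋ)=(0.036800, 0.169700) → end (x,ẋ)=(0.122990, 0.377991)
phase 2: p=0.1910, T=0.388, ωT=1.166677, cosh=1.761352, sinh=1.449952; start (x,ẋ)=(0.122990, 0.377991) → end (x,ẋ)=(0.253481, 0.369263)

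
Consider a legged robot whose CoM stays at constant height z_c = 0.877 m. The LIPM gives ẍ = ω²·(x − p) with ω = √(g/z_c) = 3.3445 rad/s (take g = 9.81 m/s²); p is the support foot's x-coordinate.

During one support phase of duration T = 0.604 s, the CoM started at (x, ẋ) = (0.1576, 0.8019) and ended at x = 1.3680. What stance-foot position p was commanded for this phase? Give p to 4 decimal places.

ωT = 3.3445·0.604 = 2.020078; cosh(ωT) = 3.835779, sinh(ωT) = 3.703134
x(T) = p + (x₀−p)·cosh(ωT) + (ẋ₀/ω)·sinh(ωT) ⇒ p·(1 − cosh) = x(T) − x₀·cosh − (ẋ₀/ω)·sinh
numerator   = 1.3680 − (0.1576)·3.835779 − (0.8019/3.3445)·3.703134 = -0.124407
denominator = 1 − 3.835779 = -2.835779
p = -0.124407 / -2.835779 = 0.0439

p = 0.0439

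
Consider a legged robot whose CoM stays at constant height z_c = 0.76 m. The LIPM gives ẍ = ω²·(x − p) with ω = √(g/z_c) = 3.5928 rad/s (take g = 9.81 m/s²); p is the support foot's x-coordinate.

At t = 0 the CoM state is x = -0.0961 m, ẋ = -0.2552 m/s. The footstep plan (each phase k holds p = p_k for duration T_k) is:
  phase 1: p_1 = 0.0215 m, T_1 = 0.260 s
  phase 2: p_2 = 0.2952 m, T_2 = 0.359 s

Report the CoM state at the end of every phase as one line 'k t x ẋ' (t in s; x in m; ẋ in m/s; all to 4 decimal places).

phase 1: p=0.0215, T=0.260, ωT=0.934128, cosh=1.468961, sinh=1.076032; start (x,ẋ)=(-0.096100, -0.255200) → end (x,ẋ)=(-0.227681, -0.829517)
phase 2: p=0.2952, T=0.359, ωT=1.289815, cosh=1.953718, sinh=1.678397; start (x,ẋ)=(-0.227681, -0.829517) → end (x,ẋ)=(-1.113877, -4.773692)

1 0.2600 -0.2277 -0.8295
2 0.6190 -1.1139 -4.7737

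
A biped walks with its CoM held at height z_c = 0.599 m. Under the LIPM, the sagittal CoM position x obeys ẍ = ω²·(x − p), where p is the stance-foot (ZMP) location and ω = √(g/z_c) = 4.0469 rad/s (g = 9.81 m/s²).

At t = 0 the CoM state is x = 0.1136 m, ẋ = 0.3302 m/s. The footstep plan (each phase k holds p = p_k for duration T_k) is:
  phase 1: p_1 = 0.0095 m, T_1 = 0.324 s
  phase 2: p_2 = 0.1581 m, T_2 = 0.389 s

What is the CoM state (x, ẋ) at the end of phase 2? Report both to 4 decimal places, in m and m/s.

phase 1: p=0.0095, T=0.324, ωT=1.311196, cosh=1.990053, sinh=1.720555; start (x,ẋ)=(0.113600, 0.330200) → end (x,ẋ)=(0.357050, 1.381955)
phase 2: p=0.1581, T=0.389, ωT=1.574244, cosh=2.517128, sinh=2.309964; start (x,ẋ)=(0.357050, 1.381955) → end (x,ẋ)=(1.447701, 5.338382)

x = 1.4477, ẋ = 5.3384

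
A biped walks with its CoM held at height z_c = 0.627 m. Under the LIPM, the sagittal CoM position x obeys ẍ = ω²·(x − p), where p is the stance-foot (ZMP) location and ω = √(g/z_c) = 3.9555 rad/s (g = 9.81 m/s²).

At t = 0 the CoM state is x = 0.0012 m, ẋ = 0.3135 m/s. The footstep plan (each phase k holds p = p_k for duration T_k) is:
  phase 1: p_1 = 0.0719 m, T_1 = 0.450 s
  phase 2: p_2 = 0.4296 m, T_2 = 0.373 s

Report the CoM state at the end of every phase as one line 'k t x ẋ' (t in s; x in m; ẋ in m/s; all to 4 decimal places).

phase 1: p=0.0719, T=0.450, ωT=1.779975, cosh=3.049175, sinh=2.880533; start (x,ẋ)=(0.001200, 0.313500) → end (x,ẋ)=(0.084625, 0.150364)
phase 2: p=0.4296, T=0.373, ωT=1.475401, cosh=2.300739, sinh=2.072052; start (x,ẋ)=(0.084625, 0.150364) → end (x,ẋ)=(-0.285331, -2.481467)

1 0.4500 0.0846 0.1504
2 0.8230 -0.2853 -2.4815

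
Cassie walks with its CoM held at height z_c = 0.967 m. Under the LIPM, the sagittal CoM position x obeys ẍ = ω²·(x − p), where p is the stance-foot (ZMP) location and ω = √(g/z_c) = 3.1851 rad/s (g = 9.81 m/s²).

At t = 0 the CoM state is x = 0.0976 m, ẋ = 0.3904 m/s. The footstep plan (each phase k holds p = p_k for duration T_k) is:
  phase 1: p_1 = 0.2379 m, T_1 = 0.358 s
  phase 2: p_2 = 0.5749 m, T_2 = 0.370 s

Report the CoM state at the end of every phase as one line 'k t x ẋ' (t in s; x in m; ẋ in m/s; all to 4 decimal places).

1 0.3580 0.1682 0.0455
2 0.7280 -0.1275 -1.8245

phase 1: p=0.2379, T=0.358, ωT=1.140266, cosh=1.723667, sinh=1.403933; start (x,ẋ)=(0.097600, 0.390400) → end (x,ẋ)=(0.168151, 0.045545)
phase 2: p=0.5749, T=0.370, ωT=1.178487, cosh=1.778599, sinh=1.470855; start (x,ẋ)=(0.168151, 0.045545) → end (x,ẋ)=(-0.127512, -1.824542)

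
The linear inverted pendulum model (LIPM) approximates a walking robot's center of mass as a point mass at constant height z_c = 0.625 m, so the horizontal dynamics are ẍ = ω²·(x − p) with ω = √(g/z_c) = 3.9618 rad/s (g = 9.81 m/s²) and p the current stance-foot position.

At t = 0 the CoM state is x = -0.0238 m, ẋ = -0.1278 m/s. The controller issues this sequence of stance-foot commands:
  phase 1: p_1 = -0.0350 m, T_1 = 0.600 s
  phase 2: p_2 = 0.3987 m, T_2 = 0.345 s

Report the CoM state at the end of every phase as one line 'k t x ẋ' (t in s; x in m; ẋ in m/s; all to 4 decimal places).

phase 1: p=-0.0350, T=0.600, ωT=2.377080, cosh=5.433110, sinh=5.340289; start (x,ẋ)=(-0.023800, -0.127800) → end (x,ẋ)=(-0.146417, -0.457391)
phase 2: p=0.3987, T=0.345, ωT=1.366821, cosh=2.088888, sinh=1.833972; start (x,ẋ)=(-0.146417, -0.457391) → end (x,ẋ)=(-0.951720, -4.916164)

1 0.6000 -0.1464 -0.4574
2 0.9450 -0.9517 -4.9162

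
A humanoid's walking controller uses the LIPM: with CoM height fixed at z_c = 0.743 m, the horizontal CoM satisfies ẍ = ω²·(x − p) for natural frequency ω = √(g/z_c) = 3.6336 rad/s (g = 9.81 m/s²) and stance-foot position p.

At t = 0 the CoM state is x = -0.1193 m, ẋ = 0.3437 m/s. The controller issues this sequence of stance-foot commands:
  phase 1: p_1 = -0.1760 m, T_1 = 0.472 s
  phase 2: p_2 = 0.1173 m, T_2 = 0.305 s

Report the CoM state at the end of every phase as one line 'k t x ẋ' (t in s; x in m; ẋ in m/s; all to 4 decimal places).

1 0.4720 0.2409 1.5398
2 0.7770 0.8968 3.1925

phase 1: p=-0.1760, T=0.472, ωT=1.715059, cosh=2.868479, sinh=2.688526; start (x,ẋ)=(-0.119300, 0.343700) → end (x,ẋ)=(0.240949, 1.539800)
phase 2: p=0.1173, T=0.305, ωT=1.108248, cosh=1.679592, sinh=1.349455; start (x,ẋ)=(0.240949, 1.539800) → end (x,ẋ)=(0.896834, 3.192532)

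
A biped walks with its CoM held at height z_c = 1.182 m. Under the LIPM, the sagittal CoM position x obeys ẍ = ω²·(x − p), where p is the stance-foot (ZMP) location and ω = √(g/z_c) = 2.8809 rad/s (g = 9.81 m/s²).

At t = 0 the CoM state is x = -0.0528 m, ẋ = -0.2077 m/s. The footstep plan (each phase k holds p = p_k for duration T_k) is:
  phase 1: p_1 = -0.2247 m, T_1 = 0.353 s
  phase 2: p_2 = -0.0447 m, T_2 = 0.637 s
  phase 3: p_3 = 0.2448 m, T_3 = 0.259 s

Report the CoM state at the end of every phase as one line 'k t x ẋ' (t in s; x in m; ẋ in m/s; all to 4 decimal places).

1 0.3530 -0.0426 0.2704
2 0.9900 0.2485 0.8870
3 1.2490 0.5013 1.1544

phase 1: p=-0.2247, T=0.353, ωT=1.016958, cosh=1.563232, sinh=1.201539; start (x,ẋ)=(-0.052800, -0.207700) → end (x,ẋ)=(-0.042606, 0.270351)
phase 2: p=-0.0447, T=0.637, ωT=1.835133, cosh=3.212781, sinh=3.053189; start (x,ẋ)=(-0.042606, 0.270351) → end (x,ẋ)=(0.248546, 0.886997)
phase 3: p=0.2448, T=0.259, ωT=0.746153, cosh=1.291529, sinh=0.817342; start (x,ẋ)=(0.248546, 0.886997) → end (x,ẋ)=(0.501289, 1.154404)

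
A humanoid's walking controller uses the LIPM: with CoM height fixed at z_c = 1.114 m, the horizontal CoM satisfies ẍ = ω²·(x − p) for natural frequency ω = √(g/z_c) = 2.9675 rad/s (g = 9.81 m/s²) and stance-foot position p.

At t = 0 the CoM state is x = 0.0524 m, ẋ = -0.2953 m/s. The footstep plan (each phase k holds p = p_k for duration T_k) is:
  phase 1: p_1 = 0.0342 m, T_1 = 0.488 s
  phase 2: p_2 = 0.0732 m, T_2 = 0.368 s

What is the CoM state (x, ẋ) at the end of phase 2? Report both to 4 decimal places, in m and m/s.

x = -0.5024, ẋ = -1.6968

phase 1: p=0.0342, T=0.488, ωT=1.448140, cosh=2.245100, sinh=2.010093; start (x,ẋ)=(0.052400, -0.295300) → end (x,ẋ)=(-0.124966, -0.554416)
phase 2: p=0.0732, T=0.368, ωT=1.092040, cosh=1.657940, sinh=1.322408; start (x,ẋ)=(-0.124966, -0.554416) → end (x,ẋ)=(-0.502412, -1.696841)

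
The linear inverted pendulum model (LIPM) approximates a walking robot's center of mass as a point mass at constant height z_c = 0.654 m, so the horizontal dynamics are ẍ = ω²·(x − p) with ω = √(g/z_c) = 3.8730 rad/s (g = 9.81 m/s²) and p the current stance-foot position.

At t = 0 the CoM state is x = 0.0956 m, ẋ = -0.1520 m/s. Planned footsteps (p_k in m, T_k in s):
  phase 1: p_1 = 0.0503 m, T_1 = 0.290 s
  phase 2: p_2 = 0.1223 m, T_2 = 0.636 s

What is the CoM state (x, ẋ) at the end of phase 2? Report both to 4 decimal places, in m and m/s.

x = -0.1930, ẋ = -1.2067

phase 1: p=0.0503, T=0.290, ωT=1.123170, cosh=1.699916, sinh=1.374669; start (x,ẋ)=(0.095600, -0.152000) → end (x,ẋ)=(0.073356, -0.017206)
phase 2: p=0.1223, T=0.636, ωT=2.463228, cosh=5.913908, sinh=5.828748; start (x,ẋ)=(0.073356, -0.017206) → end (x,ẋ)=(-0.193045, -1.206655)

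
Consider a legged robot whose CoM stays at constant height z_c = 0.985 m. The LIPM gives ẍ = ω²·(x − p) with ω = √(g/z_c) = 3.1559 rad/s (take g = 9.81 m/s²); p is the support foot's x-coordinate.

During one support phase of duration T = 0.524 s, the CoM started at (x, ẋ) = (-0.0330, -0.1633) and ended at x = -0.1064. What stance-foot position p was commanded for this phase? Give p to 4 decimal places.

ωT = 3.1559·0.524 = 1.653692; cosh(ωT) = 2.708790, sinh(ωT) = 2.517448
x(T) = p + (x₀−p)·cosh(ωT) + (ẋ₀/ω)·sinh(ωT) ⇒ p·(1 − cosh) = x(T) − x₀·cosh − (ẋ₀/ω)·sinh
numerator   = -0.1064 − (-0.0330)·2.708790 − (-0.1633/3.1559)·2.517448 = 0.113254
denominator = 1 − 2.708790 = -1.708790
p = 0.113254 / -1.708790 = -0.0663

p = -0.0663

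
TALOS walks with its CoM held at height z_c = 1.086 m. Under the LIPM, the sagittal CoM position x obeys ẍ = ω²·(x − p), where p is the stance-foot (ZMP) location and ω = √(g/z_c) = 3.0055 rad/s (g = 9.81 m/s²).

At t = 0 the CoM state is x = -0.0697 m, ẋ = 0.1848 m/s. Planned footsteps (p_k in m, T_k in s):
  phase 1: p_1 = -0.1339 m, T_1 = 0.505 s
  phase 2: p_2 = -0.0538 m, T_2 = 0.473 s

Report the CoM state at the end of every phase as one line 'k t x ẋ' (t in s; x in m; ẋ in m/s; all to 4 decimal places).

1 0.5050 0.1531 0.8608
2 0.9780 0.9587 3.1006

phase 1: p=-0.1339, T=0.505, ωT=1.517778, cosh=2.390637, sinh=2.171438; start (x,ẋ)=(-0.069700, 0.184800) → end (x,ẋ)=(0.153095, 0.860775)
phase 2: p=-0.0538, T=0.473, ωT=1.421601, cosh=2.192539, sinh=1.951212; start (x,ẋ)=(0.153095, 0.860775) → end (x,ẋ)=(0.958652, 3.100590)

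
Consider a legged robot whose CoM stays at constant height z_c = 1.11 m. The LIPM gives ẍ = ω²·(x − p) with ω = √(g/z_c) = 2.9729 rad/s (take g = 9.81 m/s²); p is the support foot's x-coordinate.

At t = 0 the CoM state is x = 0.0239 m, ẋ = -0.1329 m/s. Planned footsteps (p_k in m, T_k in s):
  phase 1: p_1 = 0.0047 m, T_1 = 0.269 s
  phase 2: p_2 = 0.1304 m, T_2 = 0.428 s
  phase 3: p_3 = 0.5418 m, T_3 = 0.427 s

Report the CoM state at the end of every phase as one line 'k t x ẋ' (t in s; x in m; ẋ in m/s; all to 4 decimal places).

phase 1: p=0.0047, T=0.269, ωT=0.799710, cosh=1.337178, sinh=0.887718; start (x,ẋ)=(0.023900, -0.132900) → end (x,ẋ)=(-0.009311, -0.127040)
phase 2: p=0.1304, T=0.428, ωT=1.272401, cosh=1.924786, sinh=1.644628; start (x,ẋ)=(-0.009311, -0.127040) → end (x,ẋ)=(-0.208792, -0.927614)
phase 3: p=0.5418, T=0.427, ωT=1.269428, cosh=1.919905, sinh=1.638913; start (x,ẋ)=(-0.208792, -0.927614) → end (x,ẋ)=(-1.410645, -5.438060)

1 0.2690 -0.0093 -0.1270
2 0.6970 -0.2088 -0.9276
3 1.1240 -1.4106 -5.4381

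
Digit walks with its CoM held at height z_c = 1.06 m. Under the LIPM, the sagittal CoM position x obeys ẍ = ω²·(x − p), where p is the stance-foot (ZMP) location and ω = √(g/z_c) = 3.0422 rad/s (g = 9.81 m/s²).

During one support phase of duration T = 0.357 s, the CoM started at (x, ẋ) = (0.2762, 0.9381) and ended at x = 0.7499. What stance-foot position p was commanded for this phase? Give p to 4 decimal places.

p = 0.1701

ωT = 3.0422·0.357 = 1.086065; cosh(ωT) = 1.650068, sinh(ωT) = 1.312526
x(T) = p + (x₀−p)·cosh(ωT) + (ẋ₀/ω)·sinh(ωT) ⇒ p·(1 − cosh) = x(T) − x₀·cosh − (ẋ₀/ω)·sinh
numerator   = 0.7499 − (0.2762)·1.650068 − (0.9381/3.0422)·1.312526 = -0.110583
denominator = 1 − 1.650068 = -0.650068
p = -0.110583 / -0.650068 = 0.1701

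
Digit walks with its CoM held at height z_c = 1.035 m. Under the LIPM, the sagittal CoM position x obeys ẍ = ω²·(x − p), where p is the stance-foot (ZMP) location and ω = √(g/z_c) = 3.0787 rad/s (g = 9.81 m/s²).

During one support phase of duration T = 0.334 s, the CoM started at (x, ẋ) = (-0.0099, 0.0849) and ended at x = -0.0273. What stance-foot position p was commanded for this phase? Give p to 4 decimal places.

ωT = 3.0787·0.334 = 1.028286; cosh(ωT) = 1.576944, sinh(ωT) = 1.219324
x(T) = p + (x₀−p)·cosh(ωT) + (ẋ₀/ω)·sinh(ωT) ⇒ p·(1 − cosh) = x(T) − x₀·cosh − (ẋ₀/ω)·sinh
numerator   = -0.0273 − (-0.0099)·1.576944 − (0.0849/3.0787)·1.219324 = -0.045313
denominator = 1 − 1.576944 = -0.576944
p = -0.045313 / -0.576944 = 0.0785

p = 0.0785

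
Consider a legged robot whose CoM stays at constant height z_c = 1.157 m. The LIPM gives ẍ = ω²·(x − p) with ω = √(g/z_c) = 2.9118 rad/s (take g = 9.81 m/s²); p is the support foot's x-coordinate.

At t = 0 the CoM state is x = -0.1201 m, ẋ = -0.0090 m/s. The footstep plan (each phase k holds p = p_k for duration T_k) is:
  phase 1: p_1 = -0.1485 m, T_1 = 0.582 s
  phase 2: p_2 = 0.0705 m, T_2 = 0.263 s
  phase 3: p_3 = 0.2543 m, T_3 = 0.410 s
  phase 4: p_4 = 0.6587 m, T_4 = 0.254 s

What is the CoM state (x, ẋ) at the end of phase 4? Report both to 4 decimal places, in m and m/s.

phase 1: p=-0.1485, T=0.582, ωT=1.694668, cosh=2.814248, sinh=2.630588; start (x,ẋ)=(-0.120100, -0.009000) → end (x,ẋ)=(-0.076706, 0.192209)
phase 2: p=0.0705, T=0.263, ωT=0.765803, cosh=1.307841, sinh=0.842881; start (x,ẋ)=(-0.076706, 0.192209) → end (x,ẋ)=(-0.066384, -0.109910)
phase 3: p=0.2543, T=0.410, ωT=1.193838, cosh=1.801389, sinh=1.498333; start (x,ẋ)=(-0.066384, -0.109910) → end (x,ẋ)=(-0.379932, -1.597083)
phase 4: p=0.6587, T=0.254, ωT=0.739597, cosh=1.286199, sinh=0.808893; start (x,ẋ)=(-0.379932, -1.597083) → end (x,ẋ)=(-1.120854, -4.500492)

x = -1.1209, ẋ = -4.5005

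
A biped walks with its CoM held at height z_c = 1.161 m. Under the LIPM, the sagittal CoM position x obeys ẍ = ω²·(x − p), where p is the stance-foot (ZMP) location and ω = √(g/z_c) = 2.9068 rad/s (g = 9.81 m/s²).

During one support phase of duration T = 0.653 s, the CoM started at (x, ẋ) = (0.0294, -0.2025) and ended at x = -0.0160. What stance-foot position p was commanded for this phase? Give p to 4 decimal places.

p = -0.0460

ωT = 2.9068·0.653 = 1.898140; cosh(ωT) = 3.411660, sinh(ωT) = 3.261813
x(T) = p + (x₀−p)·cosh(ωT) + (ẋ₀/ω)·sinh(ωT) ⇒ p·(1 − cosh) = x(T) − x₀·cosh − (ẋ₀/ω)·sinh
numerator   = -0.0160 − (0.0294)·3.411660 − (-0.2025/2.9068)·3.261813 = 0.110929
denominator = 1 − 3.411660 = -2.411660
p = 0.110929 / -2.411660 = -0.0460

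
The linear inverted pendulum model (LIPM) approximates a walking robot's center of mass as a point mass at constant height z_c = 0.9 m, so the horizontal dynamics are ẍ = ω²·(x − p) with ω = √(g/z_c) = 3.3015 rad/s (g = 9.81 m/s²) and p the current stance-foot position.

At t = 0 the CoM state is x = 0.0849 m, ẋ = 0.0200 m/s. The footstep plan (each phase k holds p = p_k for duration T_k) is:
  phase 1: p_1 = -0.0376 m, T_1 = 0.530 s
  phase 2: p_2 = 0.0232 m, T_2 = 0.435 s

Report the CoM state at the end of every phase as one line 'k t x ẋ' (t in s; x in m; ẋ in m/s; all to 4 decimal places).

phase 1: p=-0.0376, T=0.530, ωT=1.749795, cosh=2.963616, sinh=2.789807; start (x,ẋ)=(0.084900, 0.020000) → end (x,ẋ)=(0.342343, 1.187564)
phase 2: p=0.0232, T=0.435, ωT=1.436152, cosh=2.221164, sinh=1.983323; start (x,ẋ)=(0.342343, 1.187564) → end (x,ẋ)=(1.445480, 4.727507)

1 0.5300 0.3423 1.1876
2 0.9650 1.4455 4.7275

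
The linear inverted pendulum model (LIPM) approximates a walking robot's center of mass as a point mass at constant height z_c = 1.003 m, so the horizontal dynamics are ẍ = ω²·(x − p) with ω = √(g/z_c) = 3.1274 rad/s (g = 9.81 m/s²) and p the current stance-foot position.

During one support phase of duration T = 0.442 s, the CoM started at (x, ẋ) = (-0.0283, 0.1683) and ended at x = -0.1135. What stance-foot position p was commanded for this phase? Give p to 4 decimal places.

ωT = 3.1274·0.442 = 1.382311; cosh(ωT) = 2.117548, sinh(ωT) = 1.866550
x(T) = p + (x₀−p)·cosh(ωT) + (ẋ₀/ω)·sinh(ωT) ⇒ p·(1 − cosh) = x(T) − x₀·cosh − (ẋ₀/ω)·sinh
numerator   = -0.1135 − (-0.0283)·2.117548 − (0.1683/3.1274)·1.866550 = -0.154021
denominator = 1 − 2.117548 = -1.117548
p = -0.154021 / -1.117548 = 0.1378

p = 0.1378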